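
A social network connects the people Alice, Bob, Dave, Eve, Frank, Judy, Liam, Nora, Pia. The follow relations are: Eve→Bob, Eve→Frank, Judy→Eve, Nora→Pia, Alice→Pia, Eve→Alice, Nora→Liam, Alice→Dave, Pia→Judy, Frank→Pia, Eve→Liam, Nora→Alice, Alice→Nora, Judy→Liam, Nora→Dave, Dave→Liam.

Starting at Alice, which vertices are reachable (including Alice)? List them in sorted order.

Alice, Bob, Dave, Eve, Frank, Judy, Liam, Nora, Pia

Start at Alice.
Its neighbours: Dave, Nora, Pia.
Then their neighbours: Judy, Liam.
Then next layer: Eve.
Then next layer: Bob, Frank.
Every vertex is now reached.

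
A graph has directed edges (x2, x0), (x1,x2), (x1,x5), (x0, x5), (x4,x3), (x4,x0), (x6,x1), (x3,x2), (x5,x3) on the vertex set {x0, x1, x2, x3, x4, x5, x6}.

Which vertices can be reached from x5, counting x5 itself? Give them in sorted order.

x0, x2, x3, x5

Start at x5.
Its neighbours: x3.
Then their neighbours: x2.
Then next layer: x0.
Nothing further is reachable.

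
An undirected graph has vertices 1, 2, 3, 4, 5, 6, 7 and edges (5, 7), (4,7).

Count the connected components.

5

From 1: component {1}.
From 2: component {2}.
From 3: component {3}.
From 4: component {4, 5, 7}.
From 6: component {6}.
That's 5 components.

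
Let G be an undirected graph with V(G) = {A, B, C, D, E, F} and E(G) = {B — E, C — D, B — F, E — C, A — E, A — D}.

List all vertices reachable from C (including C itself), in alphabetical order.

A, B, C, D, E, F

Start at C.
Its neighbours: D, E.
Then their neighbours: A, B.
Then next layer: F.
Every vertex is now reached.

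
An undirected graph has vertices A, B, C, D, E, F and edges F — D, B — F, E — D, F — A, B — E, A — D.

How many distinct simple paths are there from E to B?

3

E–B
E–D–A–F–B
E–D–F–B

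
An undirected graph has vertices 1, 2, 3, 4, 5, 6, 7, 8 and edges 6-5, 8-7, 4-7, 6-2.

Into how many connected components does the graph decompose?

4

From 1: component {1}.
From 2: component {2, 5, 6}.
From 3: component {3}.
From 4: component {4, 7, 8}.
That's 4 components.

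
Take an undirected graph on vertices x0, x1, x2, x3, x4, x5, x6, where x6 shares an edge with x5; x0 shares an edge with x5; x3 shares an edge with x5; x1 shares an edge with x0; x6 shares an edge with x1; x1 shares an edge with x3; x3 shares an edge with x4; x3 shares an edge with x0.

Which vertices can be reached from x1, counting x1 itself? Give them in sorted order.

Start at x1.
Its neighbours: x0, x3, x6.
Then their neighbours: x4, x5.
Nothing further is reachable.

x0, x1, x3, x4, x5, x6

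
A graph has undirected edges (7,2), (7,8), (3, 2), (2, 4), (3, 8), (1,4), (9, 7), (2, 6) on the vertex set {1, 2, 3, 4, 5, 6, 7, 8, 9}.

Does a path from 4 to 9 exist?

Yes

Explore from 4.
Distance 1: reach 1, 2.
Distance 2: reach 3, 6, 7.
Distance 3: reach 8, 9.
Found 9.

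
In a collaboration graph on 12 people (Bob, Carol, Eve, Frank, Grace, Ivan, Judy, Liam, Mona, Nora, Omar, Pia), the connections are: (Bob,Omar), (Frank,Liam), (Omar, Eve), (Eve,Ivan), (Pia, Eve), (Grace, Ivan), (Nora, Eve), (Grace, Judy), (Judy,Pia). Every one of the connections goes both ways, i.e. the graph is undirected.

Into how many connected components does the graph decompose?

From Bob: component {Bob, Eve, Grace, Ivan, Judy, Nora, Omar, Pia}.
From Carol: component {Carol}.
From Frank: component {Frank, Liam}.
From Mona: component {Mona}.
That's 4 components.

4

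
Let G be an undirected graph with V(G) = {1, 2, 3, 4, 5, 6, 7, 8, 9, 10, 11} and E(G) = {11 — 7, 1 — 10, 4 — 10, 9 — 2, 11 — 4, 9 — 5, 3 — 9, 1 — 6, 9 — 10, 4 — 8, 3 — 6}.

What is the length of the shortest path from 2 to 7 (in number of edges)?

Distance 0: 2.
Distance 1: 9.
Distance 2: 3, 5, 10.
Distance 3: 1, 4, 6.
Distance 4: 8, 11.
Distance 5: 7 — contains 7.

5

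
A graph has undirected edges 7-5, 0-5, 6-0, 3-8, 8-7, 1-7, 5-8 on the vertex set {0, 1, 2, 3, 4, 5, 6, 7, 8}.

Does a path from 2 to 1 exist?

2 has no edges, so nothing is reachable from it.

No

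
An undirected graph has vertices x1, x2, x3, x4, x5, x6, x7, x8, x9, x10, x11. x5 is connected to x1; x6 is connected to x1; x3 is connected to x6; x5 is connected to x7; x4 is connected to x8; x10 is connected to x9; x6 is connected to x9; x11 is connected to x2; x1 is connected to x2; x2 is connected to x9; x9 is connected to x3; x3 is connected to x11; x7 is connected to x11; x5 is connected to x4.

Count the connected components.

1

From x1: component {x1, x2, x3, x4, x5, x6, x7, x8, x9, x10, x11}.
That's 1 component.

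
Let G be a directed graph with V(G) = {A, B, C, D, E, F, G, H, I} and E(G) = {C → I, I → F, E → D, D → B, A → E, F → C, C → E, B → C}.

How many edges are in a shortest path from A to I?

Distance 0: A.
Distance 1: E.
Distance 2: D.
Distance 3: B.
Distance 4: C.
Distance 5: I — contains I.

5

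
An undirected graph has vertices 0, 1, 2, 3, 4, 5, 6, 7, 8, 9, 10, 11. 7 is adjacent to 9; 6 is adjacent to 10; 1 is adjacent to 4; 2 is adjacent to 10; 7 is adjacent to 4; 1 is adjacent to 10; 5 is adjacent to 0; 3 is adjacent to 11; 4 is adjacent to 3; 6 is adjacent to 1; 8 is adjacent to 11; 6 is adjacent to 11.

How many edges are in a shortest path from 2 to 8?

4

Distance 0: 2.
Distance 1: 10.
Distance 2: 1, 6.
Distance 3: 4, 11.
Distance 4: 3, 7, 8 — contains 8.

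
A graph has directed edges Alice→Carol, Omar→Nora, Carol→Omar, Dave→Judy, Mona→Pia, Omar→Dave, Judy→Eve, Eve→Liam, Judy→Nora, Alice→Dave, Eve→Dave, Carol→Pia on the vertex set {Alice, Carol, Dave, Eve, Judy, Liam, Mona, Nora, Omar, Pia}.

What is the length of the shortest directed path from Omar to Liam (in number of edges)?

4

Distance 0: Omar.
Distance 1: Dave, Nora.
Distance 2: Judy.
Distance 3: Eve.
Distance 4: Liam — contains Liam.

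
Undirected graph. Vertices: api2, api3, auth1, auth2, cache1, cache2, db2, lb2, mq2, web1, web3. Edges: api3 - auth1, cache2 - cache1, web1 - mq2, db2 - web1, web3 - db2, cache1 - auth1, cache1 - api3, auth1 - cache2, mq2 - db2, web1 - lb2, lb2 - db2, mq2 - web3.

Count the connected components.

4

From api2: component {api2}.
From api3: component {api3, auth1, cache1, cache2}.
From auth2: component {auth2}.
From db2: component {db2, lb2, mq2, web1, web3}.
That's 4 components.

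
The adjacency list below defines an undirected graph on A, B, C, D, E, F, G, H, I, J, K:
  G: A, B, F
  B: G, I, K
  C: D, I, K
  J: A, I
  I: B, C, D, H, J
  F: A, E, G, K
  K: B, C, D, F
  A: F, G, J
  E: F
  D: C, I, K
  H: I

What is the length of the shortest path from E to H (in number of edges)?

Distance 0: E.
Distance 1: F.
Distance 2: A, G, K.
Distance 3: B, C, D, J.
Distance 4: I.
Distance 5: H — contains H.

5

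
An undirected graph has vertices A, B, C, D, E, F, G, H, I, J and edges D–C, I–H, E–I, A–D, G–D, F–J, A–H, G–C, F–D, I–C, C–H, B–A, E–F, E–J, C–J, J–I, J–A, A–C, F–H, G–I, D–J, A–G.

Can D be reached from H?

Yes

Explore from H.
Distance 1: reach A, C, F, I.
Distance 2: reach B, D, E, G, J.
Found D.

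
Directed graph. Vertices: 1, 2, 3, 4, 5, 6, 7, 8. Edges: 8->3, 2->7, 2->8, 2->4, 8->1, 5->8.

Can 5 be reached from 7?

No

7 has no outgoing edges, so nothing is reachable from it.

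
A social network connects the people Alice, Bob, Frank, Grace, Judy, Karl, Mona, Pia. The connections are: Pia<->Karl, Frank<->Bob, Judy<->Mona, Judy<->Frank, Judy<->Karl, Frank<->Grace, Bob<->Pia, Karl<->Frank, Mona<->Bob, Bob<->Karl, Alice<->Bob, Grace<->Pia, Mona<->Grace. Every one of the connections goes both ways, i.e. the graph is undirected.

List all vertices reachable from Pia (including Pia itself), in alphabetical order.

Alice, Bob, Frank, Grace, Judy, Karl, Mona, Pia

Start at Pia.
Its neighbours: Bob, Grace, Karl.
Then their neighbours: Alice, Frank, Judy, Mona.
Every vertex is now reached.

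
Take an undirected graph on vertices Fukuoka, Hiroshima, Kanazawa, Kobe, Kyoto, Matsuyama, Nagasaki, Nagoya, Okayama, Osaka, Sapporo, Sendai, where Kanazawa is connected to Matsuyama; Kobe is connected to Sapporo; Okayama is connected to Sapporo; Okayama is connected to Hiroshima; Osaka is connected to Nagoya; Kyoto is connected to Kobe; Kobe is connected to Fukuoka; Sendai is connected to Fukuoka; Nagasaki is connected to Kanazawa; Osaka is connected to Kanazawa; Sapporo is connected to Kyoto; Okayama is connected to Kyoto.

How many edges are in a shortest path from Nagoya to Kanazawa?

Distance 0: Nagoya.
Distance 1: Osaka.
Distance 2: Kanazawa — contains Kanazawa.

2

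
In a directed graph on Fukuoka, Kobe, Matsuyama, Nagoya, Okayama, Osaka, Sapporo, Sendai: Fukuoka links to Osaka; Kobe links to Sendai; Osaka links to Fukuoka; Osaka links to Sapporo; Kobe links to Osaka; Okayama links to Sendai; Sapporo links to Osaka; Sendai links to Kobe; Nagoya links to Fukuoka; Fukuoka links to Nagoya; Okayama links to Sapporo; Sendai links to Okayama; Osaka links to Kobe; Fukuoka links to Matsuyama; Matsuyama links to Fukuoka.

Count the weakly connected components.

From Fukuoka: component {Fukuoka, Kobe, Matsuyama, Nagoya, Okayama, Osaka, Sapporo, Sendai}.
That's 1 component.

1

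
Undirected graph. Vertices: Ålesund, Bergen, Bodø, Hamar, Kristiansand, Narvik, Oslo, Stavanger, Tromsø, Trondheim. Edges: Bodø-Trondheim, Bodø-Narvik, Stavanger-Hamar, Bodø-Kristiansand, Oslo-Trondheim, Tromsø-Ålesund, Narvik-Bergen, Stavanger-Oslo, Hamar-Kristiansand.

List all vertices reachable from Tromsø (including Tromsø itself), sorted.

Start at Tromsø.
Its neighbours: Ålesund.
Nothing further is reachable.

Ålesund, Tromsø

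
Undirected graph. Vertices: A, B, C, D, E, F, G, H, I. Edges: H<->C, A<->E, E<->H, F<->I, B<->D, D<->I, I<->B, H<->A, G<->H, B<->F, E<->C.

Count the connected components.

From A: component {A, C, E, G, H}.
From B: component {B, D, F, I}.
That's 2 components.

2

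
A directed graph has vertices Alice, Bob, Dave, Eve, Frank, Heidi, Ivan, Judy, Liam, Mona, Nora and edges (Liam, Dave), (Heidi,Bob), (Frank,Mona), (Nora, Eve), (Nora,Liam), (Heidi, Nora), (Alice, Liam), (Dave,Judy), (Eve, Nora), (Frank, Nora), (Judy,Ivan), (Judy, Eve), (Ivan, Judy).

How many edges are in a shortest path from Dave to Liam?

4

Distance 0: Dave.
Distance 1: Judy.
Distance 2: Eve, Ivan.
Distance 3: Nora.
Distance 4: Liam — contains Liam.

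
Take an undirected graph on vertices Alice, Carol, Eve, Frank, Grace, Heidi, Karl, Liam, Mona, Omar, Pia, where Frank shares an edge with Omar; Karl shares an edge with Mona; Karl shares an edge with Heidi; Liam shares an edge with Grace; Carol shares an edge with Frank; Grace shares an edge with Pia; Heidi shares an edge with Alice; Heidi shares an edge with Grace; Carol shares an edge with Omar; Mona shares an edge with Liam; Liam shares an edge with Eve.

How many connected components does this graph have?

2

From Alice: component {Alice, Eve, Grace, Heidi, Karl, Liam, Mona, Pia}.
From Carol: component {Carol, Frank, Omar}.
That's 2 components.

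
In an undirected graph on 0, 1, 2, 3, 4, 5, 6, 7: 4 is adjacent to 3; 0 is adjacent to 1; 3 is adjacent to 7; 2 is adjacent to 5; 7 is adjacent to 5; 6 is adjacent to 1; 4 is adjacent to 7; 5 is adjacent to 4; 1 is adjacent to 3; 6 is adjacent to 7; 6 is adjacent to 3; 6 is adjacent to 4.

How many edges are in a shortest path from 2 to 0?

Distance 0: 2.
Distance 1: 5.
Distance 2: 4, 7.
Distance 3: 3, 6.
Distance 4: 1.
Distance 5: 0 — contains 0.

5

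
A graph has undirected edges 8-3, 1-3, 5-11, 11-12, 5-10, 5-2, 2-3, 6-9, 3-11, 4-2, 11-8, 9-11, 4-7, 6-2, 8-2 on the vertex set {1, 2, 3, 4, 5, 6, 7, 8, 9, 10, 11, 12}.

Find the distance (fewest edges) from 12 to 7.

Distance 0: 12.
Distance 1: 11.
Distance 2: 3, 5, 8, 9.
Distance 3: 1, 2, 6, 10.
Distance 4: 4.
Distance 5: 7 — contains 7.

5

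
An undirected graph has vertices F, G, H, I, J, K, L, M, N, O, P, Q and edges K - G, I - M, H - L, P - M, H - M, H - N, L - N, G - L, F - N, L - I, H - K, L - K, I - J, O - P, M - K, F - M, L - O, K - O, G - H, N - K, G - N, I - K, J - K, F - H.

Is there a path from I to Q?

No

Explore from I.
Distance 1: reach J, K, L, M.
Distance 2: reach F, G, H, N, O, P.
The search is exhausted without reaching Q; it lies in a different component.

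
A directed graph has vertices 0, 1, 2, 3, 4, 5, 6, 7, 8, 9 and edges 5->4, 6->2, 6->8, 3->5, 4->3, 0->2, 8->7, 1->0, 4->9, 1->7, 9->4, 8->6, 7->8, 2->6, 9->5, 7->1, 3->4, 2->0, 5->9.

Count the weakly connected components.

2

From 0: component {0, 1, 2, 6, 7, 8}.
From 3: component {3, 4, 5, 9}.
That's 2 components.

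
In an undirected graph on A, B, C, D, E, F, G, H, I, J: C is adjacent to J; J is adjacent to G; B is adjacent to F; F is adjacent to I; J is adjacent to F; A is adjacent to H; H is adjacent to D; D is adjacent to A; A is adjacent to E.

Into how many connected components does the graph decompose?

2

From A: component {A, D, E, H}.
From B: component {B, C, F, G, I, J}.
That's 2 components.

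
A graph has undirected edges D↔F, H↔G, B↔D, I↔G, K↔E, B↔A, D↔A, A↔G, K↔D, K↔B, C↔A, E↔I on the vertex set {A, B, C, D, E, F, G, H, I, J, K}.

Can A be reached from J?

No

J has no edges, so nothing is reachable from it.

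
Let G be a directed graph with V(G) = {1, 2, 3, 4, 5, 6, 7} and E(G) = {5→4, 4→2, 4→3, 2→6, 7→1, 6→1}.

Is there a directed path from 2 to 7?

No

Explore from 2.
Distance 1: reach 6.
Distance 2: reach 1.
The search from 2 is exhausted; no directed path reaches 7.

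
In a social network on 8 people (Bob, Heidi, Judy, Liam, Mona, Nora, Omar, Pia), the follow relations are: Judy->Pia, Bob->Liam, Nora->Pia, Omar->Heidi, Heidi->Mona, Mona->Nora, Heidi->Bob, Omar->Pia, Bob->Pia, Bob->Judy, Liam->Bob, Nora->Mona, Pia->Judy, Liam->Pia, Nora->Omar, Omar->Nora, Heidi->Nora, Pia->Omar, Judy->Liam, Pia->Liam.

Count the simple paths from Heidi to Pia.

Heidi→Bob→Judy→Liam→Pia
Heidi→Bob→Judy→Pia
Heidi→Bob→Liam→Pia
Heidi→Bob→Pia
Heidi→Mona→Nora→Omar→Pia
Heidi→Mona→Nora→Pia
Heidi→Nora→Omar→Pia
Heidi→Nora→Pia

8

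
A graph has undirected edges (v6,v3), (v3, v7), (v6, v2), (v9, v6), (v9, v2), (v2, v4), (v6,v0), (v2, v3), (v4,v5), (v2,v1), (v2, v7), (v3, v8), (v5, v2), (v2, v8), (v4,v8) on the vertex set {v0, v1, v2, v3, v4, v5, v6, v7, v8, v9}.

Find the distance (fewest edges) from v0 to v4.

3

Distance 0: v0.
Distance 1: v6.
Distance 2: v2, v3, v9.
Distance 3: v1, v4, v5, v7, v8 — contains v4.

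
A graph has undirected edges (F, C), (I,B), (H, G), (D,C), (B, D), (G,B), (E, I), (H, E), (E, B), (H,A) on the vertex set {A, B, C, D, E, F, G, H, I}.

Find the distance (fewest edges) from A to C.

5

Distance 0: A.
Distance 1: H.
Distance 2: E, G.
Distance 3: B, I.
Distance 4: D.
Distance 5: C — contains C.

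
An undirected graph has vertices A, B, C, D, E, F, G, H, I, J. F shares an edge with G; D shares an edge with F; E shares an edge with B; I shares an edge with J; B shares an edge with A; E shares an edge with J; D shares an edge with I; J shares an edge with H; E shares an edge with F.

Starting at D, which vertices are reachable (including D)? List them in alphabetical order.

A, B, D, E, F, G, H, I, J

Start at D.
Its neighbours: F, I.
Then their neighbours: E, G, J.
Then next layer: B, H.
Then next layer: A.
Nothing further is reachable.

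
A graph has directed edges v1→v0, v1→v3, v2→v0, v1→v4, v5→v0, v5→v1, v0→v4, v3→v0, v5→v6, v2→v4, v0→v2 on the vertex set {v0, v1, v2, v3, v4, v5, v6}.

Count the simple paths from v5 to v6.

v5→v6

1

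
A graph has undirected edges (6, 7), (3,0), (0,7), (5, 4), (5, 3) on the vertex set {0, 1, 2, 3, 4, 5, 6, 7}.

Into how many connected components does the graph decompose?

From 0: component {0, 3, 4, 5, 6, 7}.
From 1: component {1}.
From 2: component {2}.
That's 3 components.

3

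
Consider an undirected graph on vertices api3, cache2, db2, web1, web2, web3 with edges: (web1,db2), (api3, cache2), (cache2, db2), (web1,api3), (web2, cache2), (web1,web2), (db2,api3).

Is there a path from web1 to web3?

No

Explore from web1.
Distance 1: reach api3, db2, web2.
Distance 2: reach cache2.
The search is exhausted without reaching web3; it lies in a different component.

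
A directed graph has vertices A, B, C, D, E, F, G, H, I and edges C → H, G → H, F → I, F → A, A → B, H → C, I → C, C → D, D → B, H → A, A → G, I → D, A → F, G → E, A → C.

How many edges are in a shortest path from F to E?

3

Distance 0: F.
Distance 1: A, I.
Distance 2: B, C, D, G.
Distance 3: E, H — contains E.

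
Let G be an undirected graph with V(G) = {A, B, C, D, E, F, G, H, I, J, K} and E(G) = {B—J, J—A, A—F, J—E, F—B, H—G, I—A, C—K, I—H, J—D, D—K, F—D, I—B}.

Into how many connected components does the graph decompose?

1

From A: component {A, B, C, D, E, F, G, H, I, J, K}.
That's 1 component.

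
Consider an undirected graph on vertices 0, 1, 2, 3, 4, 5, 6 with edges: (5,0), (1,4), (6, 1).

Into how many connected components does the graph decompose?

From 0: component {0, 5}.
From 1: component {1, 4, 6}.
From 2: component {2}.
From 3: component {3}.
That's 4 components.

4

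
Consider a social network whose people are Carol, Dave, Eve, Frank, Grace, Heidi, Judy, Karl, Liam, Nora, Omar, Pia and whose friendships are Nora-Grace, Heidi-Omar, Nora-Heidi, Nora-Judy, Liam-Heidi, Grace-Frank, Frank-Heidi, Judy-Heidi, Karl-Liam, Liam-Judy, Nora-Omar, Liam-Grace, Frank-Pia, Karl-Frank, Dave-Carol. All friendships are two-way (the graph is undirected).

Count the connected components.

From Carol: component {Carol, Dave}.
From Eve: component {Eve}.
From Frank: component {Frank, Grace, Heidi, Judy, Karl, Liam, Nora, Omar, Pia}.
That's 3 components.

3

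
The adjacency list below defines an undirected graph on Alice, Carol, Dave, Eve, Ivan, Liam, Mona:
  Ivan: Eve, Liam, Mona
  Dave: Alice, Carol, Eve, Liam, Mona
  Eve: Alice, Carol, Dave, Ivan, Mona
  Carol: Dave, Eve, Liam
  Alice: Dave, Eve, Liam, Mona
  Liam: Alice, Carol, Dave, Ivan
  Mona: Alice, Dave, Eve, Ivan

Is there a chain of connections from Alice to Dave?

Explore from Alice.
Distance 1: reach Dave, Eve, Liam, Mona.
Found Dave.

Yes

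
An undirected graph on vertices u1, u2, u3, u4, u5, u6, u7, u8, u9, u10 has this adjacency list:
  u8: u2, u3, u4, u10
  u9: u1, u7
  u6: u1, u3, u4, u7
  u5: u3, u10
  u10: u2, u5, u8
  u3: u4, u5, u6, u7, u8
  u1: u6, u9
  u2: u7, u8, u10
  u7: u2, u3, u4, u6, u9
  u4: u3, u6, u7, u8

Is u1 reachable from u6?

Explore from u6.
Distance 1: reach u1, u3, u4, u7.
Found u1.

Yes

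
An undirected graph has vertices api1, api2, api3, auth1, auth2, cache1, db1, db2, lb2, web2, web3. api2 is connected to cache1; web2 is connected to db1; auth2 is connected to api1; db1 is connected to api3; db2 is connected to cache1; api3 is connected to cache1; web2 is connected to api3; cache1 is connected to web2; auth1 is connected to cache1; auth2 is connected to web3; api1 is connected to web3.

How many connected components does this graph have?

From api1: component {api1, auth2, web3}.
From api2: component {api2, api3, auth1, cache1, db1, db2, web2}.
From lb2: component {lb2}.
That's 3 components.

3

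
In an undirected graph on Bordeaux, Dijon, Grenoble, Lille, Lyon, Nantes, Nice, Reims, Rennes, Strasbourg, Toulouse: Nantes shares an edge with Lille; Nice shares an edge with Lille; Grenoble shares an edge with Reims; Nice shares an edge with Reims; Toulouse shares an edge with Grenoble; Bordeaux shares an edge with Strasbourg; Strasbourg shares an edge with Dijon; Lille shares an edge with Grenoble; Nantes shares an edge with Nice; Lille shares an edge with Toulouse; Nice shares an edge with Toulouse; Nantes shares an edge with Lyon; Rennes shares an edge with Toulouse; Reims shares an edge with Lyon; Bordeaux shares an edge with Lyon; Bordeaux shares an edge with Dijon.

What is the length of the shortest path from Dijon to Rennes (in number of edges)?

6

Distance 0: Dijon.
Distance 1: Bordeaux, Strasbourg.
Distance 2: Lyon.
Distance 3: Nantes, Reims.
Distance 4: Grenoble, Lille, Nice.
Distance 5: Toulouse.
Distance 6: Rennes — contains Rennes.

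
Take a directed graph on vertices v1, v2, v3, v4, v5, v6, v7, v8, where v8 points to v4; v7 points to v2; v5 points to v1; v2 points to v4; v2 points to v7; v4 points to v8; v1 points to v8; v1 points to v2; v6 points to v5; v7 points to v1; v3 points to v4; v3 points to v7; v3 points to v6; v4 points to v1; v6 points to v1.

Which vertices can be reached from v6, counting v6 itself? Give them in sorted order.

v1, v2, v4, v5, v6, v7, v8

Start at v6.
Its neighbours: v1, v5.
Then their neighbours: v2, v8.
Then next layer: v4, v7.
Nothing further is reachable.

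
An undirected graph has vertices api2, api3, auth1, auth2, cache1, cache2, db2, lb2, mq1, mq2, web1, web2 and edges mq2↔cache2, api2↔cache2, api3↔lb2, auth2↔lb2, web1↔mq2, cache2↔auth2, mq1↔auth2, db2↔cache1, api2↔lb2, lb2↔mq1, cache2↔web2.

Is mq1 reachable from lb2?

Yes

Explore from lb2.
Distance 1: reach api2, api3, auth2, mq1.
Found mq1.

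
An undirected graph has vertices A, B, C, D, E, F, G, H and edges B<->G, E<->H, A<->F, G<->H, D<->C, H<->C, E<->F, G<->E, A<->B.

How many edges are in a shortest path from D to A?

5

Distance 0: D.
Distance 1: C.
Distance 2: H.
Distance 3: E, G.
Distance 4: B, F.
Distance 5: A — contains A.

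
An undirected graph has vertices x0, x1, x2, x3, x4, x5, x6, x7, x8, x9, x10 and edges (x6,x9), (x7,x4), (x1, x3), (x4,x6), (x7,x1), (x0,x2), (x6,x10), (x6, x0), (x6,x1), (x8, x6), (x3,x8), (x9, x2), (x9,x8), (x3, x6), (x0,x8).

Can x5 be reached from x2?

Explore from x2.
Distance 1: reach x0, x9.
Distance 2: reach x6, x8.
Distance 3: reach x1, x3, x4, x10.
Distance 4: reach x7.
The search is exhausted without reaching x5; it lies in a different component.

No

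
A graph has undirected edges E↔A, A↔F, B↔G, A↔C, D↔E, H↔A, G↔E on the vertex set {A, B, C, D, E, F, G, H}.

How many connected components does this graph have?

From A: component {A, B, C, D, E, F, G, H}.
That's 1 component.

1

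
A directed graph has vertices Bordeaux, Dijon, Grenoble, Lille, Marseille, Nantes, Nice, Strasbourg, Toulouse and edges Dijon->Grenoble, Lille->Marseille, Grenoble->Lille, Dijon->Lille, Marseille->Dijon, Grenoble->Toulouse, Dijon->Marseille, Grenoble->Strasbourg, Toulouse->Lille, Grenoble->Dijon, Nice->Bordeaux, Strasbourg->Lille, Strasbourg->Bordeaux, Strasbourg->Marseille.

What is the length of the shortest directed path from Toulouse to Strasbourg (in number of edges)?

5

Distance 0: Toulouse.
Distance 1: Lille.
Distance 2: Marseille.
Distance 3: Dijon.
Distance 4: Grenoble.
Distance 5: Strasbourg — contains Strasbourg.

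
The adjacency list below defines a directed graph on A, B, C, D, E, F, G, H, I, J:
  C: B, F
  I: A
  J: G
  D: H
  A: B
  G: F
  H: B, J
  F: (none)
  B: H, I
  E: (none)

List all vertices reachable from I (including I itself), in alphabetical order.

Start at I.
Its neighbours: A.
Then their neighbours: B.
Then next layer: H.
Then next layer: J.
Then next layer: G.
Then next layer: F.
Nothing further is reachable.

A, B, F, G, H, I, J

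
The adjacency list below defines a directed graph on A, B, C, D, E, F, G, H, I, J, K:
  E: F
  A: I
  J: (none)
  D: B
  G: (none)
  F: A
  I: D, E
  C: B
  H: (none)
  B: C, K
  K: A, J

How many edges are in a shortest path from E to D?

Distance 0: E.
Distance 1: F.
Distance 2: A.
Distance 3: I.
Distance 4: D — contains D.

4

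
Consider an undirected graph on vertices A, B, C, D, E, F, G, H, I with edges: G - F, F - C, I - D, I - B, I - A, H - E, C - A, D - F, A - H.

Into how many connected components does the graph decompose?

1

From A: component {A, B, C, D, E, F, G, H, I}.
That's 1 component.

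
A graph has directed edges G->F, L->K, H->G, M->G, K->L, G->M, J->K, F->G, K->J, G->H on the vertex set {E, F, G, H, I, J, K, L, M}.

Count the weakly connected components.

From E: component {E}.
From F: component {F, G, H, M}.
From I: component {I}.
From J: component {J, K, L}.
That's 4 components.

4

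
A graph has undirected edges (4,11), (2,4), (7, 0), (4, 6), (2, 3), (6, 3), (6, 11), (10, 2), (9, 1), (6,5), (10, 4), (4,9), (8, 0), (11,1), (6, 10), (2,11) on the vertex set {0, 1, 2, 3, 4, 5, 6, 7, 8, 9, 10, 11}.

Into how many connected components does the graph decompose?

2

From 0: component {0, 7, 8}.
From 1: component {1, 2, 3, 4, 5, 6, 9, 10, 11}.
That's 2 components.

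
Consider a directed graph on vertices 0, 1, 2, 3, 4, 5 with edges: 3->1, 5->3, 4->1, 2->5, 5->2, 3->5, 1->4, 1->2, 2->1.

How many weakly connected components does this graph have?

2

From 0: component {0}.
From 1: component {1, 2, 3, 4, 5}.
That's 2 components.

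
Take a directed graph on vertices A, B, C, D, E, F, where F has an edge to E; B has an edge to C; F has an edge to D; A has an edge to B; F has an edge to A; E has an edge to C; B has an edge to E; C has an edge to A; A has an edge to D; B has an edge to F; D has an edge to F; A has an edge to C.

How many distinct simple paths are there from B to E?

B→C→A→D→F→E
B→E
B→F→E

3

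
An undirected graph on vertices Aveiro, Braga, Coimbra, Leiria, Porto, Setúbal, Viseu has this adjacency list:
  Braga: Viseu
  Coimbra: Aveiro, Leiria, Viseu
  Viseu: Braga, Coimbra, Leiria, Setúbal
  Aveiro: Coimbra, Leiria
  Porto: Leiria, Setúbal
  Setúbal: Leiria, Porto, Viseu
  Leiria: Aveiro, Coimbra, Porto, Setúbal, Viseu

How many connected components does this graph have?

From Aveiro: component {Aveiro, Braga, Coimbra, Leiria, Porto, Setúbal, Viseu}.
That's 1 component.

1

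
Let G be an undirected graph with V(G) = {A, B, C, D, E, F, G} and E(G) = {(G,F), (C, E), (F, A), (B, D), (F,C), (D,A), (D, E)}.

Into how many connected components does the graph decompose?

1

From A: component {A, B, C, D, E, F, G}.
That's 1 component.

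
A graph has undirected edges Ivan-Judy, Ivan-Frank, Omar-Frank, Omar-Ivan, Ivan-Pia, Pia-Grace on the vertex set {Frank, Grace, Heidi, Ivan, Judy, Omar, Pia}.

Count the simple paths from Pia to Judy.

Pia–Ivan–Judy

1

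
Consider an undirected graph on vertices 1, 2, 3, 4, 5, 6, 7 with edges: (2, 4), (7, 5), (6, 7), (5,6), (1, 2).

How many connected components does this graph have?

3

From 1: component {1, 2, 4}.
From 3: component {3}.
From 5: component {5, 6, 7}.
That's 3 components.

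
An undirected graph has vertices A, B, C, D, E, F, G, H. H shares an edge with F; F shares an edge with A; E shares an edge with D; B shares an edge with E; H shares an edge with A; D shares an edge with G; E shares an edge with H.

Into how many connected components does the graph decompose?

From A: component {A, B, D, E, F, G, H}.
From C: component {C}.
That's 2 components.

2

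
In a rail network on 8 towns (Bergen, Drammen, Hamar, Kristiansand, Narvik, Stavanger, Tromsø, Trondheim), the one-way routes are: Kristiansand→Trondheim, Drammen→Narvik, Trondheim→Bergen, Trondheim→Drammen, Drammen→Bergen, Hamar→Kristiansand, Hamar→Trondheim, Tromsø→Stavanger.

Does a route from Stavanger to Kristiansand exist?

Stavanger has no outgoing edges, so nothing is reachable from it.

No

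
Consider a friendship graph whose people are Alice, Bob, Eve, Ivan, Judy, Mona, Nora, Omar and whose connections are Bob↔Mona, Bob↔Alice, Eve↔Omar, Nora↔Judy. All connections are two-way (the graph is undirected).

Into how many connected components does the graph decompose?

From Alice: component {Alice, Bob, Mona}.
From Eve: component {Eve, Omar}.
From Ivan: component {Ivan}.
From Judy: component {Judy, Nora}.
That's 4 components.

4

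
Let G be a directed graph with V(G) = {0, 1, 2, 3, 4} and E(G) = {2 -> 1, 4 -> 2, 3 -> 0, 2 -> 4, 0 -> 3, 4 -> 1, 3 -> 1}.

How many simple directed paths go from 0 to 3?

0→3

1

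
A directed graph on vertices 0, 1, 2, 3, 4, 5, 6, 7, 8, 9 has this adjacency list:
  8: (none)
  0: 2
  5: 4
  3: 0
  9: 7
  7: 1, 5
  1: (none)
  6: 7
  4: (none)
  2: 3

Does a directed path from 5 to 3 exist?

Explore from 5.
Distance 1: reach 4.
The search from 5 is exhausted; no directed path reaches 3.

No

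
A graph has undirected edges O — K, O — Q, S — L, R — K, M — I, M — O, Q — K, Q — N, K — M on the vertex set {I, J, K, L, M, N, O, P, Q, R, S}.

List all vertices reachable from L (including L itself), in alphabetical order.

Start at L.
Its neighbours: S.
Nothing further is reachable.

L, S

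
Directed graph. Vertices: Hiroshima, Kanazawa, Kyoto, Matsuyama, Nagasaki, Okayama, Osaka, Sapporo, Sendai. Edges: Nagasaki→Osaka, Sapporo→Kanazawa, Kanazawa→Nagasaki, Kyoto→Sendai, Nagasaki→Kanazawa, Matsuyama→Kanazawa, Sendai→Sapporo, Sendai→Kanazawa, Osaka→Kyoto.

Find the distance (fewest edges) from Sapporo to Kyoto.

4

Distance 0: Sapporo.
Distance 1: Kanazawa.
Distance 2: Nagasaki.
Distance 3: Osaka.
Distance 4: Kyoto — contains Kyoto.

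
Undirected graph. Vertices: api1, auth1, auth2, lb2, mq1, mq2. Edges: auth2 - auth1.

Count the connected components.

From api1: component {api1}.
From auth1: component {auth1, auth2}.
From lb2: component {lb2}.
From mq1: component {mq1}.
From mq2: component {mq2}.
That's 5 components.

5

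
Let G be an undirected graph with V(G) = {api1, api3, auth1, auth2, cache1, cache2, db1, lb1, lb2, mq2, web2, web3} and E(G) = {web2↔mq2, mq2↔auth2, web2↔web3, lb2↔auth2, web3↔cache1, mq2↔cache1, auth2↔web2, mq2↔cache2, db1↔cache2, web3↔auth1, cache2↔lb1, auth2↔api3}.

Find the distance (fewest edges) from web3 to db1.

Distance 0: web3.
Distance 1: auth1, cache1, web2.
Distance 2: auth2, mq2.
Distance 3: api3, cache2, lb2.
Distance 4: db1, lb1 — contains db1.

4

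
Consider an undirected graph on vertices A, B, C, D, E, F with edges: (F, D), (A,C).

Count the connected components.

4

From A: component {A, C}.
From B: component {B}.
From D: component {D, F}.
From E: component {E}.
That's 4 components.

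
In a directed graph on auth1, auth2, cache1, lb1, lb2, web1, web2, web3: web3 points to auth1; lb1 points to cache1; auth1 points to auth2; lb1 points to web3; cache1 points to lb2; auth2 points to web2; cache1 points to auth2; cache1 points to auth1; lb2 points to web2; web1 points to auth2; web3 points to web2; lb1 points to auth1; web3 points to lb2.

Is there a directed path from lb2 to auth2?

No

Explore from lb2.
Distance 1: reach web2.
The search from lb2 is exhausted; no directed path reaches auth2.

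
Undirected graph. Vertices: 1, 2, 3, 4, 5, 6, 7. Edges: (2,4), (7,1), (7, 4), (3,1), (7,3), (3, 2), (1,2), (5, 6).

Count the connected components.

From 1: component {1, 2, 3, 4, 7}.
From 5: component {5, 6}.
That's 2 components.

2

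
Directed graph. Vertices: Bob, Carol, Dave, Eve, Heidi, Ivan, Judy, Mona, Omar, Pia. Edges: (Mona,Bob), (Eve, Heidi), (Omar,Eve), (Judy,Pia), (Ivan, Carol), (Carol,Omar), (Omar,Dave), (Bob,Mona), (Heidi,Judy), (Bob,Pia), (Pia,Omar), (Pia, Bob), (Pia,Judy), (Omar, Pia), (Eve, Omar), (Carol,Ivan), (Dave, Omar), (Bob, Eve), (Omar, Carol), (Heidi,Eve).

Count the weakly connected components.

1

From Bob: component {Bob, Carol, Dave, Eve, Heidi, Ivan, Judy, Mona, Omar, Pia}.
That's 1 component.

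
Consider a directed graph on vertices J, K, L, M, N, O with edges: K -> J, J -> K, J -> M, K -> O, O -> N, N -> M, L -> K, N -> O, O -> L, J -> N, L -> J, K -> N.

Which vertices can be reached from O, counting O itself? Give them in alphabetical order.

J, K, L, M, N, O

Start at O.
Its neighbours: L, N.
Then their neighbours: J, K, M.
Every vertex is now reached.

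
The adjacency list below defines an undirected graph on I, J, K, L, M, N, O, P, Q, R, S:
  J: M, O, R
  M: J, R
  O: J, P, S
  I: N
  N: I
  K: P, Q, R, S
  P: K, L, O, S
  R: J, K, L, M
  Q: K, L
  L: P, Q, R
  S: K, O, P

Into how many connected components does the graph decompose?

2

From I: component {I, N}.
From J: component {J, K, L, M, O, P, Q, R, S}.
That's 2 components.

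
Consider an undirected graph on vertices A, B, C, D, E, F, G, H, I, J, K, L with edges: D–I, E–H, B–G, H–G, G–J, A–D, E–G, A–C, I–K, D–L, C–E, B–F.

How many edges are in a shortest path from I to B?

Distance 0: I.
Distance 1: D, K.
Distance 2: A, L.
Distance 3: C.
Distance 4: E.
Distance 5: G, H.
Distance 6: B, J — contains B.

6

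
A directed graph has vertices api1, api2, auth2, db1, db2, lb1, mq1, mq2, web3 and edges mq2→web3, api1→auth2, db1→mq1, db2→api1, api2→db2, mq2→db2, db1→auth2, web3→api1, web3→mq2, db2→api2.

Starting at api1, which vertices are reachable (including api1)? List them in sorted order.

api1, auth2

Start at api1.
Its neighbours: auth2.
Nothing further is reachable.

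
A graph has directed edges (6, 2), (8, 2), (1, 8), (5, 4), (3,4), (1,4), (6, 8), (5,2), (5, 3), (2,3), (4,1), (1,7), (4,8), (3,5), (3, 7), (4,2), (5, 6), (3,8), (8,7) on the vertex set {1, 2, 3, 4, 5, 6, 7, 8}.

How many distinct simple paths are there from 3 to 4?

2

3→4
3→5→4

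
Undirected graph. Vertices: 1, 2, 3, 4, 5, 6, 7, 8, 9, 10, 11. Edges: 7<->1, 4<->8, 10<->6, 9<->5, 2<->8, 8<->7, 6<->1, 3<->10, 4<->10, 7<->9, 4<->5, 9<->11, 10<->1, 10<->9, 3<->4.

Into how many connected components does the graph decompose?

1

From 1: component {1, 2, 3, 4, 5, 6, 7, 8, 9, 10, 11}.
That's 1 component.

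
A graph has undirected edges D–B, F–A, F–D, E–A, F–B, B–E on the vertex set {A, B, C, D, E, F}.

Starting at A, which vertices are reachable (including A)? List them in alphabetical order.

A, B, D, E, F

Start at A.
Its neighbours: E, F.
Then their neighbours: B, D.
Nothing further is reachable.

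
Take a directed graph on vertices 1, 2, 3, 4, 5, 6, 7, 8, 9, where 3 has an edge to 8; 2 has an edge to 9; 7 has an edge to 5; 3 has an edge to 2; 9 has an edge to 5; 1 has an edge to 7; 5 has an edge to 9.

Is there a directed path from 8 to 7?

No

8 has no outgoing edges, so nothing is reachable from it.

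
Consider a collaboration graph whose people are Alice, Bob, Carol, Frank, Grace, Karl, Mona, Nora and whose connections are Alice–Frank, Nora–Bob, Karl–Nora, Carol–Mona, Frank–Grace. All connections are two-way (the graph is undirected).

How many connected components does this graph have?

From Alice: component {Alice, Frank, Grace}.
From Bob: component {Bob, Karl, Nora}.
From Carol: component {Carol, Mona}.
That's 3 components.

3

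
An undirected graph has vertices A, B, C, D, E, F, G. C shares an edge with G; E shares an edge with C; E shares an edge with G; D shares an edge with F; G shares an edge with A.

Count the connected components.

3

From A: component {A, C, E, G}.
From B: component {B}.
From D: component {D, F}.
That's 3 components.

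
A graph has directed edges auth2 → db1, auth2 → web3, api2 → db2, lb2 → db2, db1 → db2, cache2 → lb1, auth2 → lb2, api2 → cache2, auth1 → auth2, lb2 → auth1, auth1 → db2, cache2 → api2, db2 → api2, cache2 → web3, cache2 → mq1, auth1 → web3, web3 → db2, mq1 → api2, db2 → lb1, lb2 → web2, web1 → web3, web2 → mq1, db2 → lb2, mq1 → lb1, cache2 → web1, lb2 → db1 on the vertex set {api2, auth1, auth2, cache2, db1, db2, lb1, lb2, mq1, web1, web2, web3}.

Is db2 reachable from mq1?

Yes

Explore from mq1.
Distance 1: reach api2, lb1.
Distance 2: reach cache2, db2.
Found db2.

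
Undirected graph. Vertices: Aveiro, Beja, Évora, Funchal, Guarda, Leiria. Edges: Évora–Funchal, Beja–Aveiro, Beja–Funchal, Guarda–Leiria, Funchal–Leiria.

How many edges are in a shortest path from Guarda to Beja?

3

Distance 0: Guarda.
Distance 1: Leiria.
Distance 2: Funchal.
Distance 3: Beja, Évora — contains Beja.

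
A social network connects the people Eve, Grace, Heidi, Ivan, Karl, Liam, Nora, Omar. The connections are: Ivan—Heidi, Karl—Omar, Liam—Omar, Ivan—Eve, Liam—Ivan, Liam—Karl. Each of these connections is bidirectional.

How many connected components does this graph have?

3

From Eve: component {Eve, Heidi, Ivan, Karl, Liam, Omar}.
From Grace: component {Grace}.
From Nora: component {Nora}.
That's 3 components.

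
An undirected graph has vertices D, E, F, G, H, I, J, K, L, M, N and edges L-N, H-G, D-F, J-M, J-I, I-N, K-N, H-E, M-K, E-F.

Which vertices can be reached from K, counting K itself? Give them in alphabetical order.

I, J, K, L, M, N

Start at K.
Its neighbours: M, N.
Then their neighbours: I, J, L.
Nothing further is reachable.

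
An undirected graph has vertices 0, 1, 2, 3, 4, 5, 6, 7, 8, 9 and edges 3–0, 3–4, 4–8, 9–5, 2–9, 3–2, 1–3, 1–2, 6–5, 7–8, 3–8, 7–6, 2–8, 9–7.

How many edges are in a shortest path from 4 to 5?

4

Distance 0: 4.
Distance 1: 3, 8.
Distance 2: 0, 1, 2, 7.
Distance 3: 6, 9.
Distance 4: 5 — contains 5.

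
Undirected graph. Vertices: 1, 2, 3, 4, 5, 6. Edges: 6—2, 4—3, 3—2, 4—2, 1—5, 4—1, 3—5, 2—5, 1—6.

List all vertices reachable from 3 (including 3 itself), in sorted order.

1, 2, 3, 4, 5, 6

Start at 3.
Its neighbours: 2, 4, 5.
Then their neighbours: 1, 6.
Every vertex is now reached.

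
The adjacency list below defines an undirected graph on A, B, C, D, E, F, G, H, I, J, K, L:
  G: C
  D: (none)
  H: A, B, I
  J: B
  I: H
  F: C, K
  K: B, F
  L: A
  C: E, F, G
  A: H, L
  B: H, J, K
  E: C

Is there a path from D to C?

No

D has no edges, so nothing is reachable from it.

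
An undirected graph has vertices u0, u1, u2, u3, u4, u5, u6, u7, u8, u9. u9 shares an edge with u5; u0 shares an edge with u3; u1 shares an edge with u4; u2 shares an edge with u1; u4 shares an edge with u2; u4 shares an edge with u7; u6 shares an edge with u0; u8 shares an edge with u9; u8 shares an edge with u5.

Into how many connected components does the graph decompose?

3

From u0: component {u0, u3, u6}.
From u1: component {u1, u2, u4, u7}.
From u5: component {u5, u8, u9}.
That's 3 components.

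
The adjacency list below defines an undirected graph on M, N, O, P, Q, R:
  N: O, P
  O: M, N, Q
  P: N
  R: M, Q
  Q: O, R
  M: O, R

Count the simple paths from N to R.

2

N–O–M–R
N–O–Q–R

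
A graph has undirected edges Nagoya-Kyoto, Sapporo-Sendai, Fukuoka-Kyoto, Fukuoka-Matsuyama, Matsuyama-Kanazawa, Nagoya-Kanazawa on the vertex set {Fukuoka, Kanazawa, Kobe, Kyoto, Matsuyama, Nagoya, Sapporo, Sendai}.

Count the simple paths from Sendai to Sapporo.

Sendai–Sapporo

1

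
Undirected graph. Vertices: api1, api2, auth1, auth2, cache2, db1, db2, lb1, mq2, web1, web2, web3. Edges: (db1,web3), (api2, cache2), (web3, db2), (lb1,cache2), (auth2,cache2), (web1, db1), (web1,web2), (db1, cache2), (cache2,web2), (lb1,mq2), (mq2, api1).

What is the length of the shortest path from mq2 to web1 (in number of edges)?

4

Distance 0: mq2.
Distance 1: api1, lb1.
Distance 2: cache2.
Distance 3: api2, auth2, db1, web2.
Distance 4: web1, web3 — contains web1.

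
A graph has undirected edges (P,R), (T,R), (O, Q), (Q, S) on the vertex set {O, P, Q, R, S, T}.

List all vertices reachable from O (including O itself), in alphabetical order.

O, Q, S

Start at O.
Its neighbours: Q.
Then their neighbours: S.
Nothing further is reachable.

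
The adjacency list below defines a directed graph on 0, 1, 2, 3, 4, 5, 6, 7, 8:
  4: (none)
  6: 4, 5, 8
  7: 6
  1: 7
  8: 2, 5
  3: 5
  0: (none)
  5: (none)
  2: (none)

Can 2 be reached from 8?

Yes

Explore from 8.
Distance 1: reach 2, 5.
Found 2.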